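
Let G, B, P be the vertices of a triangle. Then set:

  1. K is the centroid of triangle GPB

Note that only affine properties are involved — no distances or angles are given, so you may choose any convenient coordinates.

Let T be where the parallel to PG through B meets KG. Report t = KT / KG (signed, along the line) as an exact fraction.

Choose coordinates G = (0, 0), B = (1, 0), P = (0, 1).
1. K is the centroid of triangle GPB ⇒ K = (1/3, 1/3)
through B parallel to PG: direction (0, -1); meets KG at T = (1, 1)
T = K + t·(G−K) with t = -2

t = -2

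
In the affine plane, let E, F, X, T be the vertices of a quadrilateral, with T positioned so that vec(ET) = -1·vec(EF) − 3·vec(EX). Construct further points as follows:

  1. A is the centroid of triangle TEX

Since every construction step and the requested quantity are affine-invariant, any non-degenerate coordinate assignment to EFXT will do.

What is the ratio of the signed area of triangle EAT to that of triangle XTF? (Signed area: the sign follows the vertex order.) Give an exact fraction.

Choose coordinates E = (0, 0), F = (1, 0), X = (0, 1), T = (-1, -3).
1. A is the centroid of triangle TEX ⇒ A = (-1/3, -2/3)
2·[EAT] = 1/3, 2·[XTF] = 5
[EAT]:[XTF] = 1/3:5 = 1/15

[EAT]:[XTF] = 1/15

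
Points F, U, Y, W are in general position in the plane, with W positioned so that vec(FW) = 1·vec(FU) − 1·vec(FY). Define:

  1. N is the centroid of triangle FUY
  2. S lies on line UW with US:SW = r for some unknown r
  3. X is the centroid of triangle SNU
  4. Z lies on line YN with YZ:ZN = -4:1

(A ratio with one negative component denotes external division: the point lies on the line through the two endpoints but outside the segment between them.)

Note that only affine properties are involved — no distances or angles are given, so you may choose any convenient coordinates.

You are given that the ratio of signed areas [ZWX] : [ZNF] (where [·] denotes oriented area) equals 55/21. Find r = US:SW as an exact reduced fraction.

r = 3/4

Choose coordinates F = (0, 0), U = (1, 0), Y = (0, 1), W = (1, -1).
1. N is the centroid of triangle FUY ⇒ N = (1/3, 1/3)
2. With US:SW = r, write λ = r/(r+1) so S = U + λ·(W−U); S is affine-linear in λ
3. X is the centroid of triangle SNU ⇒ X is an affine combination of earlier points and hence also affine-linear in λ
4. Z lies on line YN with YZ:ZN = -4:1 ⇒ Z = (4/9, 1/9)
Every point depending on S is an affine combination of S and λ-independent points, so each such coordinate is linear in λ; the λ² term in each signed area is a multiple of (W−U)×(W−U) = 0, so 2·[ZWX] and 2·[ZNF] are each linear in λ. Evaluating at λ=0 and λ=1:
  2·[ZWX] = -5/27·λ + 10/27,   2·[ZNF] = 1/9
So [ZWX]:[ZNF] = (-5/27·λ + 10/27) / (1/9). Setting this equal to 55/21:
  -5/27·λ + 10/27 = 55/21·(1/9)  ⇒  λ = 3/7
Then r = λ/(1−λ) = (3/7)/(4/7) = 3/4. Check: with r = 3/4, S = (1, -3/7) and [ZWX]:[ZNF] = 55/21 as required.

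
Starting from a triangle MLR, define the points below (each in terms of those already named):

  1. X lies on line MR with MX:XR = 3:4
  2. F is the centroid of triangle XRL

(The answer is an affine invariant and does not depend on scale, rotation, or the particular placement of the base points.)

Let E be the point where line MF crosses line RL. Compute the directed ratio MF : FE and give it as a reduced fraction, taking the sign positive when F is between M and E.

Work in coordinates with M = (0, 0), L = (1, 0), R = (0, 1).
1. X lies on line MR with MX:XR = 3:4 ⇒ X = (0, 3/7)
2. F is the centroid of triangle XRL ⇒ F = (1/3, 10/21)
line MF meets RL at E = (7/17, 10/17)
F = M + t·(E−M) with t = 17/21, so MF:FE = 17/21:4/21

MF:FE = 17/4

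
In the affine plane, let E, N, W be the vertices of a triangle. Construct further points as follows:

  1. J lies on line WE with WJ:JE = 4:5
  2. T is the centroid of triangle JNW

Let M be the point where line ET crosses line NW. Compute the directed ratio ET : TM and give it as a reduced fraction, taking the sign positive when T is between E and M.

ET:TM = 23/4

Work in coordinates with E = (0, 0), N = (1, 0), W = (0, 1).
1. J lies on line WE with WJ:JE = 4:5 ⇒ J = (0, 5/9)
2. T is the centroid of triangle JNW ⇒ T = (1/3, 14/27)
line ET meets NW at M = (9/23, 14/23)
T = E + t·(M−E) with t = 23/27, so ET:TM = 23/27:4/27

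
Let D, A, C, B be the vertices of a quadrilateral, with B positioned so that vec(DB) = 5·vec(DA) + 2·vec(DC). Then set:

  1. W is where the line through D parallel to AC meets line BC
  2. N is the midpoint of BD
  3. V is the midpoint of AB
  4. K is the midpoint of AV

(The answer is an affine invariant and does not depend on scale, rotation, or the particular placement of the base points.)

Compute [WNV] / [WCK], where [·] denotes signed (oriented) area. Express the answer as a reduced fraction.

Set D = (0, 0), A = (1, 0), C = (0, 1), B = (5, 2); any affine frame gives the same invariant.
1. W is where the line through D parallel to AC meets line BC ⇒ W = (-5/6, 5/6)
2. N is the midpoint of BD ⇒ N = (5/2, 1)
3. V is the midpoint of AB ⇒ V = (3, 1)
4. K is the midpoint of AV ⇒ K = (2, 1/2)
2·[WNV] = -1/12, 2·[WCK] = -3/4
[WNV]:[WCK] = -1/12:-3/4 = 1/9

[WNV]:[WCK] = 1/9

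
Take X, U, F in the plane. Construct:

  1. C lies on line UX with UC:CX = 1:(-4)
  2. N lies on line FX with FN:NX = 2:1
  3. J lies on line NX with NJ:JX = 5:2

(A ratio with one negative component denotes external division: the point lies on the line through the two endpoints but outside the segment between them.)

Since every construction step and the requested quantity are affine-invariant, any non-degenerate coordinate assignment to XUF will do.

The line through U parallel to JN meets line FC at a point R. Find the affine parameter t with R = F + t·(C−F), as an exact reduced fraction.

Choose coordinates X = (0, 0), U = (1, 0), F = (0, 1).
1. C lies on line UX with UC:CX = 1:(-4) ⇒ C = (4/3, 0)
2. N lies on line FX with FN:NX = 2:1 ⇒ N = (0, 1/3)
3. J lies on line NX with NJ:JX = 5:2 ⇒ J = (0, 2/21)
through U parallel to JN: direction (0, 5/21); meets FC at R = (1, 1/4)
R = F + t·(C−F) with t = 3/4

t = 3/4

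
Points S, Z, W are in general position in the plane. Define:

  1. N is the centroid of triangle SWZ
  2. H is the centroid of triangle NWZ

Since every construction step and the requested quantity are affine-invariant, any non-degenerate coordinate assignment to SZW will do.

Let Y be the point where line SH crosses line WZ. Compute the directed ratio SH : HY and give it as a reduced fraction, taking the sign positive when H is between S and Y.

Work in coordinates with S = (0, 0), Z = (1, 0), W = (0, 1).
1. N is the centroid of triangle SWZ ⇒ N = (1/3, 1/3)
2. H is the centroid of triangle NWZ ⇒ H = (4/9, 4/9)
line SH meets WZ at Y = (1/2, 1/2)
H = S + t·(Y−S) with t = 8/9, so SH:HY = 8/9:1/9

SH:HY = 8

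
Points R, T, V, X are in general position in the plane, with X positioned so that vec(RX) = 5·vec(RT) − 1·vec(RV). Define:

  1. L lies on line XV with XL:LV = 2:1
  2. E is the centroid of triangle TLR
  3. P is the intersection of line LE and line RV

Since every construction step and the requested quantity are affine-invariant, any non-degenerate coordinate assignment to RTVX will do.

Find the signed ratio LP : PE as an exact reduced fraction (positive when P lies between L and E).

Set R = (0, 0), T = (1, 0), V = (0, 1), X = (5, -1); any affine frame gives the same invariant.
1. L lies on line XV with XL:LV = 2:1 ⇒ L = (5/3, 1/3)
2. E is the centroid of triangle TLR ⇒ E = (8/9, 1/9)
3. P is the intersection of line LE and line RV ⇒ P = (0, -1/7)
P = L + t·(E−L) with t = 15/7, so LP:PE = t:(1−t) = 15/7:-8/7

LP:PE = -15/8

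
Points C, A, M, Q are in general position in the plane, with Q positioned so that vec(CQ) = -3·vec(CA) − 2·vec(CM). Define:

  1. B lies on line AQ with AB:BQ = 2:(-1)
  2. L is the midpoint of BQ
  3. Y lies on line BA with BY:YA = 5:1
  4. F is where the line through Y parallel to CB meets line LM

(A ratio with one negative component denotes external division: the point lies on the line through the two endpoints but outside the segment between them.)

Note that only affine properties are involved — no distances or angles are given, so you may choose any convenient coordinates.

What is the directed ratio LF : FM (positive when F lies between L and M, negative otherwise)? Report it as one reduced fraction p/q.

LF:FM = -7/31

Set C = (0, 0), A = (1, 0), M = (0, 1), Q = (-3, -2); any affine frame gives the same invariant.
1. B lies on line AQ with AB:BQ = 2:(-1) ⇒ B = (-7, -4)
2. L is the midpoint of BQ ⇒ L = (-5, -3)
3. Y lies on line BA with BY:YA = 5:1 ⇒ Y = (-1/3, -2/3)
4. F is where the line through Y parallel to CB meets line LM ⇒ F = (-155/24, -25/6)
F = L + t·(M−L) with t = -7/24, so LF:FM = t:(1−t) = -7/24:31/24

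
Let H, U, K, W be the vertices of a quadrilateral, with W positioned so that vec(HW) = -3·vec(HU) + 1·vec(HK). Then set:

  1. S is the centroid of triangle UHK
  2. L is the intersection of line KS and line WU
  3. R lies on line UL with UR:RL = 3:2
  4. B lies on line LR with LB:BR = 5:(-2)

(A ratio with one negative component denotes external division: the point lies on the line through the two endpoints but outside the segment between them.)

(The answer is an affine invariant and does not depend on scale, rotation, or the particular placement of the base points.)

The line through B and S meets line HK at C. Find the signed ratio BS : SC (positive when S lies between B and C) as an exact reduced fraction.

Work in coordinates with H = (0, 0), U = (1, 0), K = (0, 1), W = (-3, 1).
1. S is the centroid of triangle UHK ⇒ S = (1/3, 1/3)
2. L is the intersection of line KS and line WU ⇒ L = (3/7, 1/7)
3. R lies on line UL with UR:RL = 3:2 ⇒ R = (23/35, 3/35)
4. B lies on line LR with LB:BR = 5:(-2) ⇒ B = (17/21, 1/21)
line BS meets HK at C = (0, 8/15)
S = B + t·(C−B) with t = 10/17, so BS:SC = 10/17:7/17

BS:SC = 10/7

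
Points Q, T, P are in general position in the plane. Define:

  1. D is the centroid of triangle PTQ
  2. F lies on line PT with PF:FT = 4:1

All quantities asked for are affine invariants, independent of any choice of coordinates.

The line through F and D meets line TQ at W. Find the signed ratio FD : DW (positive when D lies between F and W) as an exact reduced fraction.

Set Q = (0, 0), T = (1, 0), P = (0, 1); any affine frame gives the same invariant.
1. D is the centroid of triangle PTQ ⇒ D = (1/3, 1/3)
2. F lies on line PT with PF:FT = 4:1 ⇒ F = (4/5, 1/5)
line FD meets TQ at W = (3/2, 0)
D = F + t·(W−F) with t = -2/3, so FD:DW = -2/3:5/3

FD:DW = -2/5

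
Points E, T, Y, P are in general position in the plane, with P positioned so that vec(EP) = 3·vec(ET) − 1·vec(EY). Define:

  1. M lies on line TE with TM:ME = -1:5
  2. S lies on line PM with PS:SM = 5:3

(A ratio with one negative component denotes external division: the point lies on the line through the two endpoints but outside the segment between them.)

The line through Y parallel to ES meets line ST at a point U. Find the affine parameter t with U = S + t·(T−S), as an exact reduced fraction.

t = 61/12

Assign E = (0, 0), T = (1, 0), Y = (0, 1), P = (3, -1) — the answer is frame-independent, so this choice is without loss of generality.
1. M lies on line TE with TM:ME = -1:5 ⇒ M = (5/4, 0)
2. S lies on line PM with PS:SM = 5:3 ⇒ S = (61/32, -3/8)
through Y parallel to ES: direction (61/32, -3/8); meets ST at U = (-1037/384, 49/32)
U = S + t·(T−S) with t = 61/12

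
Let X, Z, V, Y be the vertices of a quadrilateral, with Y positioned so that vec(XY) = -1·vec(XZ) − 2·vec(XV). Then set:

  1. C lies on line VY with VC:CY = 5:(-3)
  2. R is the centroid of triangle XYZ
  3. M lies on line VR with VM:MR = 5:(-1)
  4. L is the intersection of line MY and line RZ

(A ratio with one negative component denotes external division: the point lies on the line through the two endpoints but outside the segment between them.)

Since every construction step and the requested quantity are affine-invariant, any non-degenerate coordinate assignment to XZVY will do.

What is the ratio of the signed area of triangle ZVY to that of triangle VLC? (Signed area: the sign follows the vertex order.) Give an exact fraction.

Set X = (0, 0), Z = (1, 0), V = (0, 1), Y = (-1, -2); any affine frame gives the same invariant.
1. C lies on line VY with VC:CY = 5:(-3) ⇒ C = (-5/2, -13/2)
2. R is the centroid of triangle XYZ ⇒ R = (0, -2/3)
3. M lies on line VR with VM:MR = 5:(-1) ⇒ M = (0, -13/12)
4. L is the intersection of line MY and line RZ ⇒ L = (5/3, 4/9)
2·[ZVY] = 4, 2·[VLC] = -125/9
[ZVY]:[VLC] = 4:-125/9 = -36/125

[ZVY]:[VLC] = -36/125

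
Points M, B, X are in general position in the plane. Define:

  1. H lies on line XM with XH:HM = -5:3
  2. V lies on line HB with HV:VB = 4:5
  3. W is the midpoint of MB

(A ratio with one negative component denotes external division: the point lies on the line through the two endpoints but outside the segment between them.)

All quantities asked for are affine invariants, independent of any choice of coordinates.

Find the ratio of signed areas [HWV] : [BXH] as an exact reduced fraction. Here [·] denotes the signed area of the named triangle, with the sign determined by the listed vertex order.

Assign M = (0, 0), B = (1, 0), X = (0, 1) — the answer is frame-independent, so this choice is without loss of generality.
1. H lies on line XM with XH:HM = -5:3 ⇒ H = (0, -3/2)
2. V lies on line HB with HV:VB = 4:5 ⇒ V = (4/9, -5/6)
3. W is the midpoint of MB ⇒ W = (1/2, 0)
2·[HWV] = -1/3, 2·[BXH] = 5/2
[HWV]:[BXH] = -1/3:5/2 = -2/15

[HWV]:[BXH] = -2/15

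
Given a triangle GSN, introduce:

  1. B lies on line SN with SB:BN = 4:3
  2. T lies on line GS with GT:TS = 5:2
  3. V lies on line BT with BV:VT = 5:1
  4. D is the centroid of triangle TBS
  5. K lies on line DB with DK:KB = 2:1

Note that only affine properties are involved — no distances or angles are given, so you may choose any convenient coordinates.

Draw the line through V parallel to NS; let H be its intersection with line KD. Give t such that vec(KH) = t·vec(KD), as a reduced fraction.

t = 13/4

Assign G = (0, 0), S = (1, 0), N = (0, 1) — the answer is frame-independent, so this choice is without loss of generality.
1. B lies on line SN with SB:BN = 4:3 ⇒ B = (3/7, 4/7)
2. T lies on line GS with GT:TS = 5:2 ⇒ T = (5/7, 0)
3. V lies on line BT with BV:VT = 5:1 ⇒ V = (2/3, 2/21)
4. D is the centroid of triangle TBS ⇒ D = (5/7, 4/21)
5. K lies on line DB with DK:KB = 2:1 ⇒ K = (11/21, 4/9)
through V parallel to NS: direction (1, -1); meets KD at H = (8/7, -8/21)
H = K + t·(D−K) with t = 13/4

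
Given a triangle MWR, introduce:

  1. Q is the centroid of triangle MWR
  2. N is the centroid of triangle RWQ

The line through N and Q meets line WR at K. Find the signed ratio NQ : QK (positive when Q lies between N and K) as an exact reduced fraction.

NQ:QK = -2/3

Choose coordinates M = (0, 0), W = (1, 0), R = (0, 1).
1. Q is the centroid of triangle MWR ⇒ Q = (1/3, 1/3)
2. N is the centroid of triangle RWQ ⇒ N = (4/9, 4/9)
line NQ meets WR at K = (1/2, 1/2)
Q = N + t·(K−N) with t = -2, so NQ:QK = -2:3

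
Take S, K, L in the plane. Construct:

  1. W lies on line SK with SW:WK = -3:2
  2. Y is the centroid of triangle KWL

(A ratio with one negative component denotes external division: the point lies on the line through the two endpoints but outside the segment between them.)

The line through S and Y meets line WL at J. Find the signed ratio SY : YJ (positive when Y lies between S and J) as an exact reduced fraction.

Assign S = (0, 0), K = (1, 0), L = (0, 1) — the answer is frame-independent, so this choice is without loss of generality.
1. W lies on line SK with SW:WK = -3:2 ⇒ W = (3, 0)
2. Y is the centroid of triangle KWL ⇒ Y = (4/3, 1/3)
line SY meets WL at J = (12/7, 3/7)
Y = S + t·(J−S) with t = 7/9, so SY:YJ = 7/9:2/9

SY:YJ = 7/2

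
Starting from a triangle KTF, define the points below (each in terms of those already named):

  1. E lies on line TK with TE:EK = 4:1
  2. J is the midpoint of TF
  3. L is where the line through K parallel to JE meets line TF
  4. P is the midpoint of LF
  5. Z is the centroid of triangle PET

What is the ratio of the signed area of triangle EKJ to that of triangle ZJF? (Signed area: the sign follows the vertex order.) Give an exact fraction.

[EKJ]:[ZJF] = -3/4

Assign K = (0, 0), T = (1, 0), F = (0, 1) — the answer is frame-independent, so this choice is without loss of generality.
1. E lies on line TK with TE:EK = 4:1 ⇒ E = (1/5, 0)
2. J is the midpoint of TF ⇒ J = (1/2, 1/2)
3. L is where the line through K parallel to JE meets line TF ⇒ L = (3/8, 5/8)
4. P is the midpoint of LF ⇒ P = (3/16, 13/16)
5. Z is the centroid of triangle PET ⇒ Z = (37/80, 13/48)
2·[EKJ] = -1/10, 2·[ZJF] = 2/15
[EKJ]:[ZJF] = -1/10:2/15 = -3/4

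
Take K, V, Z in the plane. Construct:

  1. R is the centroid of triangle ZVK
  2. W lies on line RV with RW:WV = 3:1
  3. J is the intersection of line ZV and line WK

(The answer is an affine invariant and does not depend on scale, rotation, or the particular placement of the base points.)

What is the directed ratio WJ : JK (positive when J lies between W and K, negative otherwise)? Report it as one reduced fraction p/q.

WJ:JK = -1/12

Choose coordinates K = (0, 0), V = (1, 0), Z = (0, 1).
1. R is the centroid of triangle ZVK ⇒ R = (1/3, 1/3)
2. W lies on line RV with RW:WV = 3:1 ⇒ W = (5/6, 1/12)
3. J is the intersection of line ZV and line WK ⇒ J = (10/11, 1/11)
J = W + t·(K−W) with t = -1/11, so WJ:JK = t:(1−t) = -1/11:12/11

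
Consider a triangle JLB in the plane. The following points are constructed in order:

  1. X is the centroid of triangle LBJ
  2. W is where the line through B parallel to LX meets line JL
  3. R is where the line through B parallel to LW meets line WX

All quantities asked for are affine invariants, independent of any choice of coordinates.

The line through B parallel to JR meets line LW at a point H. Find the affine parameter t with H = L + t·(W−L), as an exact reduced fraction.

Work in coordinates with J = (0, 0), L = (1, 0), B = (0, 1).
1. X is the centroid of triangle LBJ ⇒ X = (1/3, 1/3)
2. W is where the line through B parallel to LX meets line JL ⇒ W = (2, 0)
3. R is where the line through B parallel to LW meets line WX ⇒ R = (-3, 1)
through B parallel to JR: direction (-3, 1); meets LW at H = (3, 0)
H = L + t·(W−L) with t = 2

t = 2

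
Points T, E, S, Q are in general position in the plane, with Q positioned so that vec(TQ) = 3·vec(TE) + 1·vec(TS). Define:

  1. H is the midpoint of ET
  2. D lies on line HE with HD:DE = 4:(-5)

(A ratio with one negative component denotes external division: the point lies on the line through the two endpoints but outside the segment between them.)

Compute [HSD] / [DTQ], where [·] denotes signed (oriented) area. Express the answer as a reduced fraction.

[HSD]:[DTQ] = 4/3

Assign T = (0, 0), E = (1, 0), S = (0, 1), Q = (3, 1) — the answer is frame-independent, so this choice is without loss of generality.
1. H is the midpoint of ET ⇒ H = (1/2, 0)
2. D lies on line HE with HD:DE = 4:(-5) ⇒ D = (-3/2, 0)
2·[HSD] = 2, 2·[DTQ] = 3/2
[HSD]:[DTQ] = 2:3/2 = 4/3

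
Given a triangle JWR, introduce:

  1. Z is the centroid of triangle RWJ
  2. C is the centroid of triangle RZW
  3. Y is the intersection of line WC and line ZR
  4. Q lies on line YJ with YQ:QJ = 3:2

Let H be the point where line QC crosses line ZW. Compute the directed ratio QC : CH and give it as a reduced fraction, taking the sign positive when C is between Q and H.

QC:CH = -11/5

Work in coordinates with J = (0, 0), W = (1, 0), R = (0, 1).
1. Z is the centroid of triangle RWJ ⇒ Z = (1/3, 1/3)
2. C is the centroid of triangle RZW ⇒ C = (4/9, 4/9)
3. Y is the intersection of line WC and line ZR ⇒ Y = (1/6, 2/3)
4. Q lies on line YJ with YQ:QJ = 3:2 ⇒ Q = (1/15, 4/15)
line QC meets ZW at H = (3/11, 4/11)
C = Q + t·(H−Q) with t = 11/6, so QC:CH = 11/6:-5/6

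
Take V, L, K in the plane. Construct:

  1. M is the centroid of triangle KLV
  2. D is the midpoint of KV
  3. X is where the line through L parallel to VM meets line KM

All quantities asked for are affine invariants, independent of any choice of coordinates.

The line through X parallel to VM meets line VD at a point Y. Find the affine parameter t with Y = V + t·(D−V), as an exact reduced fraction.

t = -2

Set V = (0, 0), L = (1, 0), K = (0, 1); any affine frame gives the same invariant.
1. M is the centroid of triangle KLV ⇒ M = (1/3, 1/3)
2. D is the midpoint of KV ⇒ D = (0, 1/2)
3. X is where the line through L parallel to VM meets line KM ⇒ X = (2/3, -1/3)
through X parallel to VM: direction (1/3, 1/3); meets VD at Y = (0, -1)
Y = V + t·(D−V) with t = -2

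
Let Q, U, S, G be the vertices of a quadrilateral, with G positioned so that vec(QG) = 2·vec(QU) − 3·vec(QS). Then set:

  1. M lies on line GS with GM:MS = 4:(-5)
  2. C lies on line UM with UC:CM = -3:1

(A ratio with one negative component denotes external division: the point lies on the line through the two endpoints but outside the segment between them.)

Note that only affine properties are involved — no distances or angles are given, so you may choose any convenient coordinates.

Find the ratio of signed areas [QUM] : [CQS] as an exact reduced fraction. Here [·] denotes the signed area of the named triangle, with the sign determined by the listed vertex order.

Work in coordinates with Q = (0, 0), U = (1, 0), S = (0, 1), G = (2, -3).
1. M lies on line GS with GM:MS = 4:(-5) ⇒ M = (10, -19)
2. C lies on line UM with UC:CM = -3:1 ⇒ C = (29/2, -57/2)
2·[QUM] = -19, 2·[CQS] = -29/2
[QUM]:[CQS] = -19:-29/2 = 38/29

[QUM]:[CQS] = 38/29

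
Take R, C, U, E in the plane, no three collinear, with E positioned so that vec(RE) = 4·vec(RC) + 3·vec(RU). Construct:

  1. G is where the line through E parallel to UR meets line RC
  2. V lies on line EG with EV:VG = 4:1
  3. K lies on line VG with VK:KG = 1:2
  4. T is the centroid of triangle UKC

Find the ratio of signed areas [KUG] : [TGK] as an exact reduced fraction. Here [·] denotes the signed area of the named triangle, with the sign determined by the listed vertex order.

Choose coordinates R = (0, 0), C = (1, 0), U = (0, 1), E = (4, 3).
1. G is where the line through E parallel to UR meets line RC ⇒ G = (4, 0)
2. V lies on line EG with EV:VG = 4:1 ⇒ V = (4, 3/5)
3. K lies on line VG with VK:KG = 1:2 ⇒ K = (4, 2/5)
4. T is the centroid of triangle UKC ⇒ T = (5/3, 7/15)
2·[KUG] = 8/5, 2·[TGK] = 14/15
[KUG]:[TGK] = 8/5:14/15 = 12/7

[KUG]:[TGK] = 12/7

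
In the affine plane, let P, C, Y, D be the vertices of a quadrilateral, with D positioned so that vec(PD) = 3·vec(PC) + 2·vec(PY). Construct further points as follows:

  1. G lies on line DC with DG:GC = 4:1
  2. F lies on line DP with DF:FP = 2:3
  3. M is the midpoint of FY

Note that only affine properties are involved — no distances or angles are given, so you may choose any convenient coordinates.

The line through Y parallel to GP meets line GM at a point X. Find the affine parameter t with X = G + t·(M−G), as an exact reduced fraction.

Work in coordinates with P = (0, 0), C = (1, 0), Y = (0, 1), D = (3, 2).
1. G lies on line DC with DG:GC = 4:1 ⇒ G = (7/5, 2/5)
2. F lies on line DP with DF:FP = 2:3 ⇒ F = (9/5, 6/5)
3. M is the midpoint of FY ⇒ M = (9/10, 11/10)
through Y parallel to GP: direction (-7/5, -2/5); meets GM at X = (238/295, 363/295)
X = G + t·(M−G) with t = 70/59

t = 70/59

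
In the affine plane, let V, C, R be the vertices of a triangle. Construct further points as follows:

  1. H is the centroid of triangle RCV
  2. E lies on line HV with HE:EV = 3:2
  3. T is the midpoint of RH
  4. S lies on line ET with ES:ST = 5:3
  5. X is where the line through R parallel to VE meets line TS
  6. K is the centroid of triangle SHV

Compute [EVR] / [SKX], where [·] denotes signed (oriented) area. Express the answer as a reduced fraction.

[EVR]:[SKX] = -96/11

Work in coordinates with V = (0, 0), C = (1, 0), R = (0, 1).
1. H is the centroid of triangle RCV ⇒ H = (1/3, 1/3)
2. E lies on line HV with HE:EV = 3:2 ⇒ E = (2/15, 2/15)
3. T is the midpoint of RH ⇒ T = (1/6, 2/3)
4. S lies on line ET with ES:ST = 5:3 ⇒ S = (37/240, 7/15)
5. X is where the line through R parallel to VE meets line TS ⇒ X = (1/5, 6/5)
6. K is the centroid of triangle SHV ⇒ K = (13/80, 4/15)
2·[EVR] = -2/15, 2·[SKX] = 11/720
[EVR]:[SKX] = -2/15:11/720 = -96/11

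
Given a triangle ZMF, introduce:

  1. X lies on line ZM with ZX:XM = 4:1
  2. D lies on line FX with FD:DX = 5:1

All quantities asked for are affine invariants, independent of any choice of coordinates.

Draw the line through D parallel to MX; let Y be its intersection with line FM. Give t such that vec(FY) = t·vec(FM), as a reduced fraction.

Assign Z = (0, 0), M = (1, 0), F = (0, 1) — the answer is frame-independent, so this choice is without loss of generality.
1. X lies on line ZM with ZX:XM = 4:1 ⇒ X = (4/5, 0)
2. D lies on line FX with FD:DX = 5:1 ⇒ D = (2/3, 1/6)
through D parallel to MX: direction (-1/5, 0); meets FM at Y = (5/6, 1/6)
Y = F + t·(M−F) with t = 5/6

t = 5/6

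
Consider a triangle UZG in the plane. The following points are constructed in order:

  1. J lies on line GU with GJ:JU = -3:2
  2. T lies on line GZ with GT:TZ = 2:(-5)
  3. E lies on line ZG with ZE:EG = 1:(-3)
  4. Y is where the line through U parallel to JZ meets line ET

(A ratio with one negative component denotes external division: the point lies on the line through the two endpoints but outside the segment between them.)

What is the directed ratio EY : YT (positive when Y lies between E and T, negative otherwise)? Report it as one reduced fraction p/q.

Assign U = (0, 0), Z = (1, 0), G = (0, 1) — the answer is frame-independent, so this choice is without loss of generality.
1. J lies on line GU with GJ:JU = -3:2 ⇒ J = (0, -2)
2. T lies on line GZ with GT:TZ = 2:(-5) ⇒ T = (-2/3, 5/3)
3. E lies on line ZG with ZE:EG = 1:(-3) ⇒ E = (3/2, -1/2)
4. Y is where the line through U parallel to JZ meets line ET ⇒ Y = (1/3, 2/3)
Y = E + t·(T−E) with t = 7/13, so EY:YT = t:(1−t) = 7/13:6/13

EY:YT = 7/6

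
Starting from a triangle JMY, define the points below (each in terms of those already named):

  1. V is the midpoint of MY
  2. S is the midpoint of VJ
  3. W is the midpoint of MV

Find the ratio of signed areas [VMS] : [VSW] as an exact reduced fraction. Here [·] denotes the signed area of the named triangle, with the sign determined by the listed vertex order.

Choose coordinates J = (0, 0), M = (1, 0), Y = (0, 1).
1. V is the midpoint of MY ⇒ V = (1/2, 1/2)
2. S is the midpoint of VJ ⇒ S = (1/4, 1/4)
3. W is the midpoint of MV ⇒ W = (3/4, 1/4)
2·[VMS] = -1/4, 2·[VSW] = 1/8
[VMS]:[VSW] = -1/4:1/8 = -2

[VMS]:[VSW] = -2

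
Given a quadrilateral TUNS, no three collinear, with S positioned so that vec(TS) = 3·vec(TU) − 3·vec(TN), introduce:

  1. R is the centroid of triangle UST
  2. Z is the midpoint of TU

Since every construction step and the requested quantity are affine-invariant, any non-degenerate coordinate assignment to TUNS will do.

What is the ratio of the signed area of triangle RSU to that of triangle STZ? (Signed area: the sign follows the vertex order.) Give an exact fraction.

Choose coordinates T = (0, 0), U = (1, 0), N = (0, 1), S = (3, -3).
1. R is the centroid of triangle UST ⇒ R = (4/3, -1)
2. Z is the midpoint of TU ⇒ Z = (1/2, 0)
2·[RSU] = 1, 2·[STZ] = -3/2
[RSU]:[STZ] = 1:-3/2 = -2/3

[RSU]:[STZ] = -2/3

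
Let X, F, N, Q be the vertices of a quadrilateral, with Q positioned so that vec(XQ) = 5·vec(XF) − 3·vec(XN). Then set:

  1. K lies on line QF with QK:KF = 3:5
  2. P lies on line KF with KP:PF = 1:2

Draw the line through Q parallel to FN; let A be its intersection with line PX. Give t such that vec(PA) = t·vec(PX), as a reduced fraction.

t = -7/17

Work in coordinates with X = (0, 0), F = (1, 0), N = (0, 1), Q = (5, -3).
1. K lies on line QF with QK:KF = 3:5 ⇒ K = (7/2, -15/8)
2. P lies on line KF with KP:PF = 1:2 ⇒ P = (8/3, -5/4)
through Q parallel to FN: direction (-1, 1); meets PX at A = (64/17, -30/17)
A = P + t·(X−P) with t = -7/17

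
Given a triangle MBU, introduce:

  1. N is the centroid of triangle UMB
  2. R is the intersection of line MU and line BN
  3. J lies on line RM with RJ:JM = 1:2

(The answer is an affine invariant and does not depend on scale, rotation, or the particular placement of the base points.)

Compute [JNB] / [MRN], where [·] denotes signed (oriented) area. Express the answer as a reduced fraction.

[JNB]:[MRN] = 2/3

Assign M = (0, 0), B = (1, 0), U = (0, 1) — the answer is frame-independent, so this choice is without loss of generality.
1. N is the centroid of triangle UMB ⇒ N = (1/3, 1/3)
2. R is the intersection of line MU and line BN ⇒ R = (0, 1/2)
3. J lies on line RM with RJ:JM = 1:2 ⇒ J = (0, 1/3)
2·[JNB] = -1/9, 2·[MRN] = -1/6
[JNB]:[MRN] = -1/9:-1/6 = 2/3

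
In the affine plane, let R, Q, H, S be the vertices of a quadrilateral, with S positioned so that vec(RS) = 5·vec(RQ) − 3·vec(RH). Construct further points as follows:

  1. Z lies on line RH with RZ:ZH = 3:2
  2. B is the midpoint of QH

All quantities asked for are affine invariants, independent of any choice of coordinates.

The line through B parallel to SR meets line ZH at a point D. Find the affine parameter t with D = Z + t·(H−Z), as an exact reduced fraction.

Assign R = (0, 0), Q = (1, 0), H = (0, 1), S = (5, -3) — the answer is frame-independent, so this choice is without loss of generality.
1. Z lies on line RH with RZ:ZH = 3:2 ⇒ Z = (0, 3/5)
2. B is the midpoint of QH ⇒ B = (1/2, 1/2)
through B parallel to SR: direction (-5, 3); meets ZH at D = (0, 4/5)
D = Z + t·(H−Z) with t = 1/2

t = 1/2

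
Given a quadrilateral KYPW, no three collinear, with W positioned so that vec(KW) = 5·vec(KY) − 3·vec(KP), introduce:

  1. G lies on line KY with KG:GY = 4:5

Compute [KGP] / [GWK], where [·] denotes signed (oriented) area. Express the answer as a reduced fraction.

Assign K = (0, 0), Y = (1, 0), P = (0, 1), W = (5, -3) — the answer is frame-independent, so this choice is without loss of generality.
1. G lies on line KY with KG:GY = 4:5 ⇒ G = (4/9, 0)
2·[KGP] = 4/9, 2·[GWK] = -4/3
[KGP]:[GWK] = 4/9:-4/3 = -1/3

[KGP]:[GWK] = -1/3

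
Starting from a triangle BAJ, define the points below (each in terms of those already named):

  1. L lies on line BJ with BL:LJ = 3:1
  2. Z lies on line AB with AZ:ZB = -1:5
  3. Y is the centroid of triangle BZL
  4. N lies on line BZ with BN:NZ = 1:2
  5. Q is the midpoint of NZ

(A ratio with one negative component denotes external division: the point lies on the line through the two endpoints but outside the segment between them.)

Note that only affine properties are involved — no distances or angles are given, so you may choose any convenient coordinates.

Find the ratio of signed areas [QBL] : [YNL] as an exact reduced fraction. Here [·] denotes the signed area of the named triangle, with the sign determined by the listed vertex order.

[QBL]:[YNL] = 6

Choose coordinates B = (0, 0), A = (1, 0), J = (0, 1).
1. L lies on line BJ with BL:LJ = 3:1 ⇒ L = (0, 3/4)
2. Z lies on line AB with AZ:ZB = -1:5 ⇒ Z = (5/4, 0)
3. Y is the centroid of triangle BZL ⇒ Y = (5/12, 1/4)
4. N lies on line BZ with BN:NZ = 1:2 ⇒ N = (5/12, 0)
5. Q is the midpoint of NZ ⇒ Q = (5/6, 0)
2·[QBL] = -5/8, 2·[YNL] = -5/48
[QBL]:[YNL] = -5/8:-5/48 = 6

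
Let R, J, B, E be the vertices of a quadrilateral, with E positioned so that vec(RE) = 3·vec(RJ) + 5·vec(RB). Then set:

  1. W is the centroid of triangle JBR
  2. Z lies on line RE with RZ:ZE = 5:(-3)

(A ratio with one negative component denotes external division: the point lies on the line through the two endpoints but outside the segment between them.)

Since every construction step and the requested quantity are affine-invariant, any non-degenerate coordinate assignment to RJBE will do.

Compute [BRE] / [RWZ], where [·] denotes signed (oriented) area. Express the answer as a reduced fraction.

[BRE]:[RWZ] = 9/5

Set R = (0, 0), J = (1, 0), B = (0, 1), E = (3, 5); any affine frame gives the same invariant.
1. W is the centroid of triangle JBR ⇒ W = (1/3, 1/3)
2. Z lies on line RE with RZ:ZE = 5:(-3) ⇒ Z = (15/2, 25/2)
2·[BRE] = 3, 2·[RWZ] = 5/3
[BRE]:[RWZ] = 3:5/3 = 9/5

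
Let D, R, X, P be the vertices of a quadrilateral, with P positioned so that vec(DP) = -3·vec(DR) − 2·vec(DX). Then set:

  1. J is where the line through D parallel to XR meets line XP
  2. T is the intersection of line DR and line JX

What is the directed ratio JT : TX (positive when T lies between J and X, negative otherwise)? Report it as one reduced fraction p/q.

JT:TX = -1/2

Set D = (0, 0), R = (1, 0), X = (0, 1), P = (-3, -2); any affine frame gives the same invariant.
1. J is where the line through D parallel to XR meets line XP ⇒ J = (-1/2, 1/2)
2. T is the intersection of line DR and line JX ⇒ T = (-1, 0)
T = J + t·(X−J) with t = -1, so JT:TX = t:(1−t) = -1:2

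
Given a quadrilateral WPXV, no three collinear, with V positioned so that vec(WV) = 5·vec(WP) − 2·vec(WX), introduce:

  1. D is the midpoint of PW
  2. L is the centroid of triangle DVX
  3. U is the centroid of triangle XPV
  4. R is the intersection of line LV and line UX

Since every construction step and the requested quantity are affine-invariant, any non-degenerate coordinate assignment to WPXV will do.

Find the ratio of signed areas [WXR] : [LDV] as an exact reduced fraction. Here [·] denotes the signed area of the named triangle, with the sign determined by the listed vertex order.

Assign W = (0, 0), P = (1, 0), X = (0, 1), V = (5, -2) — the answer is frame-independent, so this choice is without loss of generality.
1. D is the midpoint of PW ⇒ D = (1/2, 0)
2. L is the centroid of triangle DVX ⇒ L = (11/6, -1/3)
3. U is the centroid of triangle XPV ⇒ U = (2, -1/3)
4. R is the intersection of line LV and line UX ⇒ R = (21/8, -3/4)
2·[WXR] = -21/8, 2·[LDV] = 7/6
[WXR]:[LDV] = -21/8:7/6 = -9/4

[WXR]:[LDV] = -9/4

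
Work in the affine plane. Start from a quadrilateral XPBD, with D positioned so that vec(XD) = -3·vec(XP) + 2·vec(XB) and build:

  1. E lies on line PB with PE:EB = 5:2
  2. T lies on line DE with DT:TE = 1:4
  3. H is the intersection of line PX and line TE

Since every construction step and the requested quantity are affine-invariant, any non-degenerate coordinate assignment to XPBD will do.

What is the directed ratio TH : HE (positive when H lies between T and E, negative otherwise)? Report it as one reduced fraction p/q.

TH:HE = -61/25

Choose coordinates X = (0, 0), P = (1, 0), B = (0, 1), D = (-3, 2).
1. E lies on line PB with PE:EB = 5:2 ⇒ E = (2/7, 5/7)
2. T lies on line DE with DT:TE = 1:4 ⇒ T = (-82/35, 61/35)
3. H is the intersection of line PX and line TE ⇒ H = (19/9, 0)
H = T + t·(E−T) with t = 61/36, so TH:HE = t:(1−t) = 61/36:-25/36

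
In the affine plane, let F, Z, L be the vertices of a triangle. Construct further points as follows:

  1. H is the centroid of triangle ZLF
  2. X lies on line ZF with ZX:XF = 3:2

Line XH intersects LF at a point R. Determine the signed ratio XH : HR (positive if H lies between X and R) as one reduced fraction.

XH:HR = 1/5

Set F = (0, 0), Z = (1, 0), L = (0, 1); any affine frame gives the same invariant.
1. H is the centroid of triangle ZLF ⇒ H = (1/3, 1/3)
2. X lies on line ZF with ZX:XF = 3:2 ⇒ X = (2/5, 0)
line XH meets LF at R = (0, 2)
H = X + t·(R−X) with t = 1/6, so XH:HR = 1/6:5/6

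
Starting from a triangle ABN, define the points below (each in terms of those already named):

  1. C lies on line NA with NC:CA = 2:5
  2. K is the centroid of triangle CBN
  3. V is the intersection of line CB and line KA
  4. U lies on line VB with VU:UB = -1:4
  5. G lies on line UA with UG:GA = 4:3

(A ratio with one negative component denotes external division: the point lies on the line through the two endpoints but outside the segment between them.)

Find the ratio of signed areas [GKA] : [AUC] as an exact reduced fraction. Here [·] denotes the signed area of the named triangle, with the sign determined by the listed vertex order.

[GKA]:[AUC] = -68/35

Choose coordinates A = (0, 0), B = (1, 0), N = (0, 1).
1. C lies on line NA with NC:CA = 2:5 ⇒ C = (0, 5/7)
2. K is the centroid of triangle CBN ⇒ K = (1/3, 4/7)
3. V is the intersection of line CB and line KA ⇒ V = (5/17, 60/119)
4. U lies on line VB with VU:UB = -1:4 ⇒ U = (1/17, 80/119)
5. G lies on line UA with UG:GA = 4:3 ⇒ G = (3/119, 240/833)
2·[GKA] = -4/49, 2·[AUC] = 5/119
[GKA]:[AUC] = -4/49:5/119 = -68/35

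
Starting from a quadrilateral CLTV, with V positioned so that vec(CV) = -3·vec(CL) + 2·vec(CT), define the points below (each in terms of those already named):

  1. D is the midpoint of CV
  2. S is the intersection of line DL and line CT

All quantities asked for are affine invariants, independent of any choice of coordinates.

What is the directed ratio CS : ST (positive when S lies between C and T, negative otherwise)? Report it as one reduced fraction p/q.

CS:ST = 2/3

Set C = (0, 0), L = (1, 0), T = (0, 1), V = (-3, 2); any affine frame gives the same invariant.
1. D is the midpoint of CV ⇒ D = (-3/2, 1)
2. S is the intersection of line DL and line CT ⇒ S = (0, 2/5)
S = C + t·(T−C) with t = 2/5, so CS:ST = t:(1−t) = 2/5:3/5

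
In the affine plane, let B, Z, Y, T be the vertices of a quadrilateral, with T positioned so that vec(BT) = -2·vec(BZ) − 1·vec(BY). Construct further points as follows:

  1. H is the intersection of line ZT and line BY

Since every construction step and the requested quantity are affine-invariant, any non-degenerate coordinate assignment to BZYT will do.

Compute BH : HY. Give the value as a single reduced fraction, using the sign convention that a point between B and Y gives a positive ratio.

Choose coordinates B = (0, 0), Z = (1, 0), Y = (0, 1), T = (-2, -1).
1. H is the intersection of line ZT and line BY ⇒ H = (0, -1/3)
H = B + t·(Y−B) with t = -1/3, so BH:HY = t:(1−t) = -1/3:4/3

BH:HY = -1/4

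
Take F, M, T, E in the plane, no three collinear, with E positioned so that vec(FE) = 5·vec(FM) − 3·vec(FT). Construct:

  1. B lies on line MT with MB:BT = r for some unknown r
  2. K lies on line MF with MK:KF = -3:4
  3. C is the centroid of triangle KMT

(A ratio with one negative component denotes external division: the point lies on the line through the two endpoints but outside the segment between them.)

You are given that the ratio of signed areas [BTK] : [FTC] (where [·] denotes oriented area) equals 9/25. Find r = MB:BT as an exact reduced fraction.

r = 4

Choose coordinates F = (0, 0), M = (1, 0), T = (0, 1), E = (5, -3).
1. With MB:BT = r, write λ = r/(r+1) so B = M + λ·(T−M); B is affine-linear in λ
2. K lies on line MF with MK:KF = -3:4 ⇒ K = (4, 0)
3. C is the centroid of triangle KMT ⇒ C = (5/3, 1/3)
Every point depending on B is an affine combination of B and λ-independent points, so each such coordinate is linear in λ; the λ² term in each signed area is a multiple of (T−M)×(T−M) = 0, so 2·[BTK] and 2·[FTC] are each linear in λ. Evaluating at λ=0 and λ=1:
  2·[BTK] = 3·λ − 3,   2·[FTC] = -5/3
So [BTK]:[FTC] = (3·λ − 3) / (-5/3). Setting this equal to 9/25:
  3·λ − 3 = 9/25·(-5/3)  ⇒  λ = 4/5
Then r = λ/(1−λ) = (4/5)/(1/5) = 4. Check: with r = 4, B = (1/5, 4/5) and [BTK]:[FTC] = 9/25 as required.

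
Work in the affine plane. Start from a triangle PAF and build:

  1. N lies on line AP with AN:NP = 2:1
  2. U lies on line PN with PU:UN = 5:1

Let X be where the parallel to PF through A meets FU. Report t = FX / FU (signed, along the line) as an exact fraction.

t = 18/5

Set P = (0, 0), A = (1, 0), F = (0, 1); any affine frame gives the same invariant.
1. N lies on line AP with AN:NP = 2:1 ⇒ N = (1/3, 0)
2. U lies on line PN with PU:UN = 5:1 ⇒ U = (5/18, 0)
through A parallel to PF: direction (0, 1); meets FU at X = (1, -13/5)
X = F + t·(U−F) with t = 18/5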